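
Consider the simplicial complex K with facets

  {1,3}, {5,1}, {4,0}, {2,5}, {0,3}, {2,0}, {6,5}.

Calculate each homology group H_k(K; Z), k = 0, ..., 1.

H_0 ≅ Z,  H_1 ≅ Z.

We work with the vertex ordering 0 < 1 < 2 < 3 < 4 < 5 < 6. The simplices of K, each written with vertices in increasing order, are:

  0-simplices (7): [0], [1], [2], [3], [4], [5], [6]
  1-simplices (7): [0,2], [0,3], [0,4], [1,3], [1,5], [2,5], [5,6]

giving chain groups C_0 ≅ Z^7, C_1 ≅ Z^7.

The boundary map ∂_1: C_1 → C_0 is given by ∂[p,q] = [q] − [p]. For instance
  ∂[0,4] = [4] − [0].
The 7×7 boundary matrix has rank 6 and Smith normal form diag(1,1,1,1,1,1).

From H_k ≅ ker(∂_k) / im(∂_{k+1}) we obtain:

  H_0: rank C_0 − rank ∂_1 = 7 − 6 = 1, and the invariant factors of ∂_1 are all 1, so H_0 = Z.
  H_1: rank ker ∂_1 − rank ∂_2 = (7 − 6) − 0 = 1, and there is no ∂_2, so H_1 = Z.

As a check, the Euler characteristic is 7 − 7 = 0, which agrees with 1 − 1 = 0.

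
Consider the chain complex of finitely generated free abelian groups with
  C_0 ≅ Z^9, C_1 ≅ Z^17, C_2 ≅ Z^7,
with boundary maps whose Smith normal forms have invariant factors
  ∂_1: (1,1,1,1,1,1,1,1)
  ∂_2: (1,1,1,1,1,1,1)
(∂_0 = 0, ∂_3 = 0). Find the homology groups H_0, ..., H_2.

H_0 = Z,  H_1 = Z^2,  H_2 = 0.

H_0: b_0 = 9 − 0 − 8 = 1; torsion from ∂_1 factors > 1: none. So H_0 = Z.
H_1: b_1 = 17 − 8 − 7 = 2; torsion from ∂_2 factors > 1: none. So H_1 = Z^2.
H_2: b_2 = 7 − 7 − 0 = 0; torsion from ∂_3 factors > 1: none. So H_2 = 0.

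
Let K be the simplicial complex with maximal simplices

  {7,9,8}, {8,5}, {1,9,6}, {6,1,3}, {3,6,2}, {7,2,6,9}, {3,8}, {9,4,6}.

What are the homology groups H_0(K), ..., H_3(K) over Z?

H_0 = Z,  H_1 = Z,  H_2 = 0,  H_3 = 0.

Order the vertices as 1 < 2 < 3 < 4 < 5 < 6 < 7 < 8 < 9. Listing each simplex with vertices in this order, K has dimension 3 with simplices:

  0-simplices (9): [1], [2], [3], [4], [5], [6], [7], [8], [9]
  1-simplices (17): [1,3], [1,6], [1,9], [2,3], [2,6], [2,7], [2,9], [3,6], [3,8], [4,6], [4,9], [5,8], [6,7], [6,9], [7,8], [7,9], [8,9]
  2-simplices (9): [1,3,6], [1,6,9], [2,3,6], [2,6,7], [2,6,9], [2,7,9], [4,6,9], [6,7,9], [7,8,9]
  3-simplices (1): [2,6,7,9]

so the chain groups are C_0 ≅ Z^9, C_1 ≅ Z^17, C_2 ≅ Z^9, C_3 ≅ Z^1.

Boundary ∂_1: C_1 → C_0 is given by ∂[p,q] = [q] − [p]. For instance
  ∂[6,7] = [7] − [6].
This gives a 9×17 integer matrix of rank 8; reducing to Smith normal form yields diagonal entries (1,1,1,1,1,1,1,1).

Boundary ∂_2: C_2 → C_1 sends each 2-simplex [p,q,r] to [q,r] − [p,r] + [p,q]. For instance
  ∂[1,6,9] = [6,9] − [1,9] + [1,6],
  ∂[2,3,6] = [3,6] − [2,6] + [2,3].
The resulting 17×9 matrix has rank 8, and its Smith normal form has invariant factors (1,1,1,1,1,1,1,1).

The boundary map ∂_3: C_3 → C_2 sends each 3-simplex σ to the alternating sum Σ_i (−1)^i (σ with its i-th vertex removed). For instance
  ∂[2,6,7,9] = [6,7,9] − [2,7,9] + [2,6,9] − [2,6,7].
The resulting 9×1 matrix has rank 1, and its Smith normal form has invariant factors (1).

Computing H_k = (kernel of ∂_k) / (image of ∂_{k+1}):

  H_0: rank C_0 − rank ∂_1 = 9 − 8 = 1, and the invariant factors of ∂_1 are all 1, so H_0 ≅ Z.
  H_1: rank ker ∂_1 − rank ∂_2 = (17 − 8) − 8 = 1, and the invariant factors of ∂_2 are all 1, so H_1 ≅ Z.
  H_2: rank ker ∂_2 − rank ∂_3 = (9 − 8) − 1 = 0, and the invariant factors of ∂_3 are all 1, so H_2 ≅ 0.
  H_3: rank ker ∂_3 − rank ∂_4 = (1 − 1) − 0 = 0, and there is no ∂_4, so H_3 ≅ 0.

As a check, the Euler characteristic is 9 − 17 + 9 − 1 = 0, which agrees with 1 − 1 + 0 − 0 = 0.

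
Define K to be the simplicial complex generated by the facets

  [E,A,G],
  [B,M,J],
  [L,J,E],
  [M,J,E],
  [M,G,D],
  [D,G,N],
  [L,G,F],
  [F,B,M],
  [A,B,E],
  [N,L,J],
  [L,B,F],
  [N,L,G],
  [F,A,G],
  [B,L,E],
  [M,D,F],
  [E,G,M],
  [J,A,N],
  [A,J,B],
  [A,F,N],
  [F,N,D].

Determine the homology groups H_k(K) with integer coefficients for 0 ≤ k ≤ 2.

Take the total order A < B < D < E < F < G < J < L < M < N on the vertex set. Then K (dimension 2) consists of the simplices:

  0-simplices (10): A, B, D, E, F, G, J, L, M, N
  1-simplices (30): AB, AE, AF, AG, AJ, AN, BE, BF, BJ, BL, BM, DF, DG, DM, DN, EG, EJ, EL, EM, FG, FL, FM, FN, GL, GM, GN, JL, JM, JN, LN
  2-simplices (20): ABE, ABJ, AEG, AFG, AFN, AJN, BEL, BFL, BFM, BJM, DFM, DFN, DGM, DGN, EGM, EJL, EJM, FGL, GLN, JLN

so the chain groups are C_0 ≅ Z^10, C_1 ≅ Z^30, C_2 ≅ Z^20.

∂_1: C_1 → C_0 sends each edge [p,q] (with p < q) to q − p. For instance
  ∂DG = G − D.
The resulting 10×30 matrix has rank 9, and its Smith normal form has invariant factors (1,1,1,1,1,1,1,1,1).

Boundary ∂_2: C_2 → C_1 acts by ∂[p,q,r] = [q,r] − [p,r] + [p,q]. For instance
  ∂FGL = GL − FL + FG,
  ∂ABE = BE − AE + AB.
As a 30×20 matrix over Z this has rank 20, with invariant factors (1,1,1,1,1,1,1,1,1,1,1,1,1,1,1,1,1,1,1,2).

From H_k ≅ ker(∂_k) / im(∂_{k+1}) we obtain:

  H_0: rank C_0 − rank ∂_1 = 10 − 9 = 1, and the invariant factors of ∂_1 are all 1, so H_0 ≅ Z.
  H_1: rank ker ∂_1 − rank ∂_2 = (30 − 9) − 20 = 1, and ∂_2 has invariant factor 2 > 1, so H_1 ≅ Z ⊕ Z_2.
  H_2: rank ker ∂_2 − rank ∂_3 = (20 − 20) − 0 = 0, and there is no ∂_3, so H_2 ≅ 0.

(K is a triangulation of the Klein bottle.)

H_0 ≅ Z,  H_1 ≅ Z ⊕ Z_2,  H_2 = 0.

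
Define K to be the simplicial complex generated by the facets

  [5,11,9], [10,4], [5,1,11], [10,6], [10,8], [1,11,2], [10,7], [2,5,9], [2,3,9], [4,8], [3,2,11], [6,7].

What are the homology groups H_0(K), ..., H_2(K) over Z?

We work with the vertex ordering 1 < 2 < 3 < 4 < 5 < 6 < 7 < 8 < 9 < 10 < 11. The simplices of K, each written with vertices in increasing order, are:

  0-simplices (11): [1], [2], [3], [4], [5], [6], [7], [8], [9], [10], [11]
  1-simplices (18): [1,2], [1,5], [1,11], [2,3], [2,5], [2,9], [2,11], [3,9], [3,11], [4,8], [4,10], [5,9], [5,11], [6,7], [6,10], [7,10], [8,10], [9,11]
  2-simplices (6): [1,2,11], [1,5,11], [2,3,9], [2,3,11], [2,5,9], [5,9,11]

Hence C_0 ≅ Z^11, C_1 ≅ Z^18, C_2 ≅ Z^6.

Boundary ∂_1: C_1 → C_0 maps an edge to its endpoints' difference, ∂[p,q] = q − p.
This gives a 11×18 integer matrix of rank 9; reducing to Smith normal form yields diagonal entries (1,1,1,1,1,1,1,1,1).

∂_2: C_2 → C_1 maps a triangle to the signed sum of its edges. For instance
  ∂[1,5,11] = [5,11] − [1,11] + [1,5],
  ∂[2,5,9] = [5,9] − [2,9] + [2,5].
This gives a 18×6 integer matrix of rank 6; reducing to Smith normal form yields diagonal entries (1,1,1,1,1,1).

Now H_k = ker ∂_k / im ∂_{k+1}, so:

  H_0: rank C_0 − rank ∂_1 = 11 − 9 = 2, and the invariant factors of ∂_1 are all 1, so H_0 ≅ Z^2.
  H_1: rank ker ∂_1 − rank ∂_2 = (18 − 9) − 6 = 3, and the invariant factors of ∂_2 are all 1, so H_1 ≅ Z^3.
  H_2: rank ker ∂_2 − rank ∂_3 = (6 − 6) − 0 = 0, and there is no ∂_3, so H_2 ≅ 0.

(K is a triangulation of the disjoint union of the cylinder S^1 x I and a wedge of 2 circles.)

H_0 = Z^2,  H_1 = Z^3,  H_2 = 0.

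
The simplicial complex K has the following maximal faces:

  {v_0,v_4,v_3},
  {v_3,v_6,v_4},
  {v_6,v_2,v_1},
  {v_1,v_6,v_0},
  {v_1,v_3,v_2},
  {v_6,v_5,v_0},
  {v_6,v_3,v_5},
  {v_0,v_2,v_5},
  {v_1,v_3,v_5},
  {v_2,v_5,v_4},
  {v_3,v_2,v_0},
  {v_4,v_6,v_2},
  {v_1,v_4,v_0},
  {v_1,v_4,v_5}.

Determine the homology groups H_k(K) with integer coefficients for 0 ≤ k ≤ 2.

K has 7 vertices, 21 edges, 14 triangles.
rank ∂_0 = 0, rank ∂_1 = 6 ⇒ b_0 = 7 − 0 − 6 = 1; all invariant factors of ∂_1 are 1 so no torsion. So H_0 ≅ Z.
rank ∂_1 = 6, rank ∂_2 = 13 ⇒ b_1 = 21 − 6 − 13 = 2; all invariant factors of ∂_2 are 1 so no torsion. So H_1 ≅ Z^2.
rank ∂_2 = 13, rank ∂_3 = 0 ⇒ b_2 = 14 − 13 − 0 = 1. So H_2 ≅ Z.

H_0 = Z,  H_1 = Z^2,  H_2 = Z.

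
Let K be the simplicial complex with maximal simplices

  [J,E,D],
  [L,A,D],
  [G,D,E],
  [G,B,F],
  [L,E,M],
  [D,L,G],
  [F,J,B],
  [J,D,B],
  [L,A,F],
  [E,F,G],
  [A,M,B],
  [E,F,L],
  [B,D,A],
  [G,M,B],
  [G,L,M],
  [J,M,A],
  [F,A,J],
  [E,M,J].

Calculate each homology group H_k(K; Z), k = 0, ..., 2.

H_0 = Z,  H_1 = Z ⊕ Z/2,  H_2 = 0.

K has 9 vertices, 27 edges, 18 triangles.
rank ∂_0 = 0, rank ∂_1 = 8 ⇒ b_0 = 9 − 0 − 8 = 1; all invariant factors of ∂_1 are 1 so no torsion. So H_0 ≅ Z.
rank ∂_1 = 8, rank ∂_2 = 18 ⇒ b_1 = 27 − 8 − 18 = 1; ∂_2 has invariant factor(s) [2] giving torsion. So H_1 ≅ Z ⊕ Z/2.
rank ∂_2 = 18, rank ∂_3 = 0 ⇒ b_2 = 18 − 18 − 0 = 0. So H_2 ≅ 0.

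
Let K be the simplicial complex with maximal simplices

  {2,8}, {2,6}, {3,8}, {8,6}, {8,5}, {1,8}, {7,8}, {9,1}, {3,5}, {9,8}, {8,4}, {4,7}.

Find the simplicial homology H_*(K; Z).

H_0 = Z,  H_1 = Z^4.

Take the total order 1 < 2 < 3 < 4 < 5 < 6 < 7 < 8 < 9 on the vertex set. Then K (dimension 1) consists of the simplices:

  0-simplices (9): [1], [2], [3], [4], [5], [6], [7], [8], [9]
  1-simplices (12): [1,8], [1,9], [2,6], [2,8], [3,5], [3,8], [4,7], [4,8], [5,8], [6,8], [7,8], [8,9]

so the chain groups are C_0 ≅ Z^9, C_1 ≅ Z^12.

The boundary map ∂_1: C_1 → C_0 maps an edge to its endpoints' difference, ∂[p,q] = q − p. For instance
  ∂[6,8] = [8] − [6].
This gives a 9×12 integer matrix of rank 8; reducing to Smith normal form yields diagonal entries (1,1,1,1,1,1,1,1).

Now H_k = ker ∂_k / im ∂_{k+1}, so:

  H_0: rank C_0 − rank ∂_1 = 9 − 8 = 1, and the invariant factors of ∂_1 are all 1, so H_0 ≅ Z.
  H_1: rank ker ∂_1 − rank ∂_2 = (12 − 8) − 0 = 4, and there is no ∂_2, so H_1 ≅ Z^4.

As a check, the Euler characteristic is 9 − 12 = -3, which agrees with 1 − 4 = -3.
(K is a triangulation of a wedge of 4 circles.)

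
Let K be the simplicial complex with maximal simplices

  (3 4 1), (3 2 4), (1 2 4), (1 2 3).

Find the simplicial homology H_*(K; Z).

Fix the vertex order 1 < 2 < 3 < 4 and write every simplex with vertices in increasing order. Then dim K = 2 and the simplices of K are:

  0-simplices (4): [1], [2], [3], [4]
  1-simplices (6): [1,2], [1,3], [1,4], [2,3], [2,4], [3,4]
  2-simplices (4): [1,2,3], [1,2,4], [1,3,4], [2,3,4]

so the chain groups are C_0 ≅ Z^4, C_1 ≅ Z^6, C_2 ≅ Z^4.

Boundary ∂_1: C_1 → C_0 sends each edge [p,q] (with p < q) to q − p. For instance
  ∂[1,3] = [3] − [1].
As a 4×6 matrix over Z this has rank 3, with invariant factors (1,1,1).

Boundary ∂_2: C_2 → C_1 acts by ∂[p,q,r] = [q,r] − [p,r] + [p,q]. For instance
  ∂[2,3,4] = [3,4] − [2,4] + [2,3],
  ∂[1,2,4] = [2,4] − [1,4] + [1,2].
This gives a 6×4 integer matrix of rank 3; reducing to Smith normal form yields diagonal entries (1,1,1).

Computing H_k = (kernel of ∂_k) / (image of ∂_{k+1}):

  H_0: rank C_0 − rank ∂_1 = 4 − 3 = 1, and the invariant factors of ∂_1 are all 1, so H_0 ≅ Z.
  H_1: rank ker ∂_1 − rank ∂_2 = (6 − 3) − 3 = 0, and the invariant factors of ∂_2 are all 1, so H_1 ≅ 0.
  H_2: rank ker ∂_2 − rank ∂_3 = (4 − 3) − 0 = 1, and there is no ∂_3, so H_2 ≅ Z.

H_0 ≅ Z,  H_1 = 0,  H_2 ≅ Z.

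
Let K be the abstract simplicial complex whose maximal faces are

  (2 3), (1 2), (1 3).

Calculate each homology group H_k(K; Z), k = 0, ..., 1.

H_0 ≅ Z,  H_1 ≅ Z.

Order the vertices as 1 < 2 < 3. Listing each simplex with vertices in this order, K has dimension 1 with simplices:

  0-simplices (3): [1], [2], [3]
  1-simplices (3): [1,2], [1,3], [2,3]

Hence C_0 ≅ Z^3, C_1 ≅ Z^3.

Boundary ∂_1: C_1 → C_0 maps an edge to its endpoints' difference, ∂[p,q] = q − p.
As a 3×3 matrix over Z this has rank 2, with invariant factors (1,1).

Computing H_k = (kernel of ∂_k) / (image of ∂_{k+1}):

  H_0: rank C_0 − rank ∂_1 = 3 − 2 = 1, and the invariant factors of ∂_1 are all 1, so H_0 = Z.
  H_1: rank ker ∂_1 − rank ∂_2 = (3 − 2) − 0 = 1, and there is no ∂_2, so H_1 = Z.

(K is a triangulation of the circle S^1.)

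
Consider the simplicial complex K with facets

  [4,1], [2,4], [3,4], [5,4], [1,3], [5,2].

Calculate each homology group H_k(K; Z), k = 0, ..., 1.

H_0 ≅ Z,  H_1 ≅ Z^2.

We work with the vertex ordering 1 < 2 < 3 < 4 < 5. The simplices of K, each written with vertices in increasing order, are:

  0-simplices (5): [1], [2], [3], [4], [5]
  1-simplices (6): [1,3], [1,4], [2,4], [2,5], [3,4], [4,5]

giving chain groups C_0 ≅ Z^5, C_1 ≅ Z^6.

The boundary map ∂_1: C_1 → C_0 sends each edge [p,q] (with p < q) to q − p. For instance
  ∂[3,4] = [4] − [3].
This gives a 5×6 integer matrix of rank 4; reducing to Smith normal form yields diagonal entries (1,1,1,1).

Computing H_k = (kernel of ∂_k) / (image of ∂_{k+1}):

  H_0: rank C_0 − rank ∂_1 = 5 − 4 = 1, and the invariant factors of ∂_1 are all 1, so H_0 = Z.
  H_1: rank ker ∂_1 − rank ∂_2 = (6 − 4) − 0 = 2, and there is no ∂_2, so H_1 = Z^2.

As a check, the Euler characteristic is 5 − 6 = -1, which agrees with 1 − 2 = -1.
(K is a triangulation of a wedge of 2 circles.)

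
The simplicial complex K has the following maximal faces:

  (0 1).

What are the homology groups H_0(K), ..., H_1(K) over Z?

H_0 = Z,  H_1 = 0.

We work with the vertex ordering 0 < 1. The simplices of K, each written with vertices in increasing order, are:

  0-simplices (2): [0], [1]
  1-simplices (1): [0,1]

so the chain groups are C_0 ≅ Z^2, C_1 ≅ Z^1.

The boundary map ∂_1: C_1 → C_0 maps an edge to its endpoints' difference, ∂[p,q] = q − p. For instance
  ∂[0,1] = [1] − [0].
The resulting 2×1 matrix has rank 1, and its Smith normal form has invariant factors (1).

Computing H_k = (kernel of ∂_k) / (image of ∂_{k+1}):

  H_0: rank C_0 − rank ∂_1 = 2 − 1 = 1, and the invariant factors of ∂_1 are all 1, so H_0 = Z.
  H_1: rank ker ∂_1 − rank ∂_2 = (1 − 1) − 0 = 0, and there is no ∂_2, so H_1 = 0.

As a check, the Euler characteristic is 2 − 1 = 1, which agrees with 1 − 0 = 1.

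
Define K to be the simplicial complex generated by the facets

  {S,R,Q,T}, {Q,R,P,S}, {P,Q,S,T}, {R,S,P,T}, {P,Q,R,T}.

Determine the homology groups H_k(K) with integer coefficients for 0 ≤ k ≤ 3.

H_0 = Z,  H_1 = 0,  H_2 = 0,  H_3 = Z.

Fix the vertex order P < Q < R < S < T and write every simplex with vertices in increasing order. Then dim K = 3 and the simplices of K are:

  0-simplices (5): P, Q, R, S, T
  1-simplices (10): PQ, PR, PS, PT, QR, QS, QT, RS, RT, ST
  2-simplices (10): PQR, PQS, PQT, PRS, PRT, PST, QRS, QRT, QST, RST
  3-simplices (5): PQRS, PQRT, PQST, PRST, QRST

Hence C_0 ≅ Z^5, C_1 ≅ Z^10, C_2 ≅ Z^10, C_3 ≅ Z^5.

∂_1: C_1 → C_0 is given by ∂[p,q] = [q] − [p]. For instance
  ∂PQ = Q − P.
As a 5×10 matrix over Z this has rank 4, with invariant factors (1,1,1,1).

Boundary ∂_2: C_2 → C_1 maps a triangle to the signed sum of its edges. For instance
  ∂QRS = RS − QS + QR,
  ∂PQS = QS − PS + PQ.
The resulting 10×10 matrix has rank 6, and its Smith normal form has invariant factors (1,1,1,1,1,1).

The boundary map ∂_3: C_3 → C_2 sends each 3-simplex σ to the alternating sum Σ_i (−1)^i (σ with its i-th vertex removed). For instance
  ∂PRST = RST − PST + PRT − PRS,
  ∂PQRT = QRT − PRT + PQT − PQR.
This gives a 10×5 integer matrix of rank 4; reducing to Smith normal form yields diagonal entries (1,1,1,1).

Computing H_k = (kernel of ∂_k) / (image of ∂_{k+1}):

  H_0: rank C_0 − rank ∂_1 = 5 − 4 = 1, and the invariant factors of ∂_1 are all 1, so H_0 = Z.
  H_1: rank ker ∂_1 − rank ∂_2 = (10 − 4) − 6 = 0, and the invariant factors of ∂_2 are all 1, so H_1 = 0.
  H_2: rank ker ∂_2 − rank ∂_3 = (10 − 6) − 4 = 0, and the invariant factors of ∂_3 are all 1, so H_2 = 0.
  H_3: rank ker ∂_3 − rank ∂_4 = (5 − 4) − 0 = 1, and there is no ∂_4, so H_3 = Z.

As a check, the Euler characteristic is 5 − 10 + 10 − 5 = 0, which agrees with 1 − 0 + 0 − 1 = 0.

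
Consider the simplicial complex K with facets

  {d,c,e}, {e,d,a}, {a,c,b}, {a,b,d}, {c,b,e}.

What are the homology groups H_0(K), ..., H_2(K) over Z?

Fix the vertex order a < b < c < d < e and write every simplex with vertices in increasing order. Then dim K = 2 and the simplices of K are:

  0-simplices (5): a, b, c, d, e
  1-simplices (10): ab, ac, ad, ae, bc, bd, be, cd, ce, de
  2-simplices (5): abc, abd, ade, bce, cde

so the chain groups are C_0 ≅ Z^5, C_1 ≅ Z^10, C_2 ≅ Z^5.

∂_1: C_1 → C_0 is given by ∂[p,q] = [q] − [p]. For instance
  ∂de = e − d.
This gives a 5×10 integer matrix of rank 4; reducing to Smith normal form yields diagonal entries (1,1,1,1).

The boundary map ∂_2: C_2 → C_1 acts by ∂[p,q,r] = [q,r] − [p,r] + [p,q]. For instance
  ∂abc = bc − ac + ab,
  ∂cde = de − ce + cd.
The resulting 10×5 matrix has rank 5, and its Smith normal form has invariant factors (1,1,1,1,1).

Computing H_k = (kernel of ∂_k) / (image of ∂_{k+1}):

  H_0: rank C_0 − rank ∂_1 = 5 − 4 = 1, and the invariant factors of ∂_1 are all 1, so H_0 ≅ Z.
  H_1: rank ker ∂_1 − rank ∂_2 = (10 − 4) − 5 = 1, and the invariant factors of ∂_2 are all 1, so H_1 ≅ Z.
  H_2: rank ker ∂_2 − rank ∂_3 = (5 − 5) − 0 = 0, and there is no ∂_3, so H_2 ≅ 0.

(K is a triangulation of the Möbius band.)

H_0 = Z,  H_1 = Z,  H_2 = 0.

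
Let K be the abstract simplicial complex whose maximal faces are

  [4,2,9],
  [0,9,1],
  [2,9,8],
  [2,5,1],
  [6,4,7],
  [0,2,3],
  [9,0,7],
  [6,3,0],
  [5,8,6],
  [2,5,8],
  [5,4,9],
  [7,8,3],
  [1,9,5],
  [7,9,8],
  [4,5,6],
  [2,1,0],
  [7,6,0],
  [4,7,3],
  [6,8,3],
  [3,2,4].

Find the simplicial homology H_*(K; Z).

We work with the vertex ordering 0 < 1 < 2 < 3 < 4 < 5 < 6 < 7 < 8 < 9. The simplices of K, each written with vertices in increasing order, are:

  0-simplices (10): [0], [1], [2], [3], [4], [5], [6], [7], [8], [9]
  1-simplices (30): (30 of them)
  2-simplices (20): (20 of them)

so the chain groups are C_0 ≅ Z^10, C_1 ≅ Z^30, C_2 ≅ Z^20.

The boundary map ∂_1: C_1 → C_0 is given by ∂[p,q] = [q] − [p]. For instance
  ∂[1,9] = [9] − [1].
The 10×30 boundary matrix has rank 9 and Smith normal form diag(1,1,1,1,1,1,1,1,1).

The boundary map ∂_2: C_2 → C_1 maps a triangle to the signed sum of its edges. For instance
  ∂[5,6,8] = [6,8] − [5,8] + [5,6],
  ∂[0,3,6] = [3,6] − [0,6] + [0,3].
The resulting 30×20 matrix has rank 20, and its Smith normal form has invariant factors (1,1,1,1,1,1,1,1,1,1,1,1,1,1,1,1,1,1,1,2).

Computing H_k = (kernel of ∂_k) / (image of ∂_{k+1}):

  H_0: rank C_0 − rank ∂_1 = 10 − 9 = 1, and the invariant factors of ∂_1 are all 1, so H_0 ≅ Z.
  H_1: rank ker ∂_1 − rank ∂_2 = (30 − 9) − 20 = 1, and ∂_2 has invariant factor 2 > 1, so H_1 ≅ Z ⊕ Z/2Z.
  H_2: rank ker ∂_2 − rank ∂_3 = (20 − 20) − 0 = 0, and there is no ∂_3, so H_2 ≅ 0.

As a check, the Euler characteristic is 10 − 30 + 20 = 0, which agrees with 1 − 1 + 0 = 0.
(K is a triangulation of the Klein bottle.)

H_0 ≅ Z,  H_1 ≅ Z ⊕ Z/2Z,  H_2 = 0.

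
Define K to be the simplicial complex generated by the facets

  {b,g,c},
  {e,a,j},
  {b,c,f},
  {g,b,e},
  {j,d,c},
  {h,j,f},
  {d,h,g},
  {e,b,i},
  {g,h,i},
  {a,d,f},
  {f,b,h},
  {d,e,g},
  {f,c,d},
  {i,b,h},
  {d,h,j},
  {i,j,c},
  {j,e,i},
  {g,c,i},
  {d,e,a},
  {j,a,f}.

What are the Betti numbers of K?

Take the total order a < b < c < d < e < f < g < h < i < j on the vertex set. Then K (dimension 2) consists of the simplices:

  0-simplices (10): a, b, c, d, e, f, g, h, i, j
  1-simplices (30): ad, ae, af, aj, bc, be, bf, bg, bh, bi, cd, cf, cg, ci, cj, de, df, dg, dh, dj, eg, ei, ej, fh, fj, gh, gi, hi, hj, ij
  2-simplices (20): ade, adf, aej, afj, bcf, bcg, beg, bei, bfh, bhi, cdf, cdj, cgi, cij, deg, dgh, dhj, eij, fhj, ghi

so the chain groups are C_0 ≅ Z^10, C_1 ≅ Z^30, C_2 ≅ Z^20.

Boundary ∂_1: C_1 → C_0 sends each edge [p,q] (with p < q) to q − p.
The resulting 10×30 matrix has rank 9, and its Smith normal form has invariant factors (1,1,1,1,1,1,1,1,1).

∂_2: C_2 → C_1 maps a triangle to the signed sum of its edges. For instance
  ∂ade = de − ae + ad,
  ∂cdj = dj − cj + cd.
This gives a 30×20 integer matrix of rank 20; reducing to Smith normal form yields diagonal entries (1,1,1,1,1,1,1,1,1,1,1,1,1,1,1,1,1,1,1,2).

Now H_k = ker ∂_k / im ∂_{k+1}, so:

  H_0: rank C_0 − rank ∂_1 = 10 − 9 = 1, and the invariant factors of ∂_1 are all 1, so H_0 ≅ Z.
  H_1: rank ker ∂_1 − rank ∂_2 = (30 − 9) − 20 = 1, and ∂_2 has invariant factor 2 > 1, so H_1 ≅ Z ⊕ Z/2.
  H_2: rank ker ∂_2 − rank ∂_3 = (20 − 20) − 0 = 0, and there is no ∂_3, so H_2 ≅ 0.

As a check, the Euler characteristic is 10 − 30 + 20 = 0, which agrees with 1 − 1 + 0 = 0.

Hence the Betti numbers are b_0 = 1, b_1 = 1, b_2 = 0.

b_0 = 1, b_1 = 1, b_2 = 0.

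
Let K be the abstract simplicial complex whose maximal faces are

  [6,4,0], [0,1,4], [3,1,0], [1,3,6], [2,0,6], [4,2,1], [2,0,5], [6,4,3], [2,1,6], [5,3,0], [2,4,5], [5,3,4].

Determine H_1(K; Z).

Order the vertices as 0 < 1 < 2 < 3 < 4 < 5 < 6. Listing each simplex with vertices in this order, K has dimension 2 with simplices:

  0-simplices (7): [0], [1], [2], [3], [4], [5], [6]
  1-simplices (18): [0,1], [0,2], [0,3], [0,4], [0,5], [0,6], [1,2], [1,3], [1,4], [1,6], [2,4], [2,5], [2,6], [3,4], [3,5], [3,6], [4,5], [4,6]
  2-simplices (12): [0,1,3], [0,1,4], [0,2,5], [0,2,6], [0,3,5], [0,4,6], [1,2,4], [1,2,6], [1,3,6], [2,4,5], [3,4,5], [3,4,6]

so the chain groups are C_0 ≅ Z^7, C_1 ≅ Z^18, C_2 ≅ Z^12.

∂_1: C_1 → C_0 sends each edge [p,q] (with p < q) to q − p. For instance
  ∂[0,5] = [5] − [0].
This gives a 7×18 integer matrix of rank 6; reducing to Smith normal form yields diagonal entries (1,1,1,1,1,1).

The boundary map ∂_2: C_2 → C_1 maps a triangle to the signed sum of its edges. For instance
  ∂[0,1,4] = [1,4] − [0,4] + [0,1],
  ∂[0,1,3] = [1,3] − [0,3] + [0,1].
The resulting 18×12 matrix has rank 12, and its Smith normal form has invariant factors (1,1,1,1,1,1,1,1,1,1,1,2).

Reading off H_k = ker ∂_k / im ∂_{k+1}:

  H_1: rank ker ∂_1 − rank ∂_2 = (18 − 6) − 12 = 0, and ∂_2 has invariant factor 2 > 1, so H_1 ≅ Z/2.

(K is a triangulation of the real projective plane RP^2.)

H_1 ≅ Z/2.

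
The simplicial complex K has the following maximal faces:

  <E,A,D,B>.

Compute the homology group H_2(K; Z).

H_2 = 0.

Take the total order A < B < D < E on the vertex set. Then K (dimension 3) consists of the simplices:

  0-simplices (4): A, B, D, E
  1-simplices (6): AB, AD, AE, BD, BE, DE
  2-simplices (4): ABD, ABE, ADE, BDE
  3-simplices (1): ABDE

so the chain groups are C_0 ≅ Z^4, C_1 ≅ Z^6, C_2 ≅ Z^4, C_3 ≅ Z^1.

The boundary map ∂_1: C_1 → C_0 sends each edge [p,q] (with p < q) to q − p.
As a 4×6 matrix over Z this has rank 3, with invariant factors (1,1,1).

Boundary ∂_2: C_2 → C_1 maps a triangle to the signed sum of its edges. For instance
  ∂ADE = DE − AE + AD,
  ∂BDE = DE − BE + BD.
The 6×4 boundary matrix has rank 3 and Smith normal form diag(1,1,1).

The boundary map ∂_3: C_3 → C_2 sends each 3-simplex σ to the alternating sum Σ_i (−1)^i (σ with its i-th vertex removed). For instance
  ∂ABDE = BDE − ADE + ABE − ABD.
As a 4×1 matrix over Z this has rank 1, with invariant factors (1).

Reading off H_k = ker ∂_k / im ∂_{k+1}:

  H_2: rank ker ∂_2 − rank ∂_3 = (4 − 3) − 1 = 0, and the invariant factors of ∂_3 are all 1, so H_2 ≅ 0.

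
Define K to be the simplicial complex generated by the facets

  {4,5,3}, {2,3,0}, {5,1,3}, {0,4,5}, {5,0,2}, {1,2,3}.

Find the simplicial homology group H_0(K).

H_0 ≅ Z.

Order the vertices as 0 < 1 < 2 < 3 < 4 < 5. Listing each simplex with vertices in this order, K has dimension 2 with simplices:

  0-simplices (6): [0], [1], [2], [3], [4], [5]
  1-simplices (12): [0,2], [0,3], [0,4], [0,5], [1,2], [1,3], [1,5], [2,3], [2,5], [3,4], [3,5], [4,5]
  2-simplices (6): [0,2,3], [0,2,5], [0,4,5], [1,2,3], [1,3,5], [3,4,5]

Hence C_0 ≅ Z^6, C_1 ≅ Z^12, C_2 ≅ Z^6.

The boundary map ∂_1: C_1 → C_0 sends each edge [p,q] (with p < q) to q − p. For instance
  ∂[1,2] = [2] − [1].
This gives a 6×12 integer matrix of rank 5; reducing to Smith normal form yields diagonal entries (1,1,1,1,1).

Boundary ∂_2: C_2 → C_1 acts by ∂[p,q,r] = [q,r] − [p,r] + [p,q]. For instance
  ∂[0,4,5] = [4,5] − [0,5] + [0,4],
  ∂[0,2,3] = [2,3] − [0,3] + [0,2].
This gives a 12×6 integer matrix of rank 6; reducing to Smith normal form yields diagonal entries (1,1,1,1,1,1).

From H_k ≅ ker(∂_k) / im(∂_{k+1}) we obtain:

  H_0: rank C_0 − rank ∂_1 = 6 − 5 = 1, and the invariant factors of ∂_1 are all 1, so H_0 ≅ Z.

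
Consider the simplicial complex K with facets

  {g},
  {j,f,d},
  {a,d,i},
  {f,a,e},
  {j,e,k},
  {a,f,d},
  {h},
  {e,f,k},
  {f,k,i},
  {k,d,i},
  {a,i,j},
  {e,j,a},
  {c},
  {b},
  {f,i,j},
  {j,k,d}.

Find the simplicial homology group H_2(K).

H_2 ≅ 0.

Take the total order a < b < c < d < e < f < g < h < i < j < k on the vertex set. Then K (dimension 2) consists of the simplices:

  0-simplices (11): a, b, c, d, e, f, g, h, i, j, k
  1-simplices (18): ad, ae, af, ai, aj, df, di, dj, dk, ef, ej, ek, fi, fj, fk, ij, ik, jk
  2-simplices (12): adf, adi, aef, aej, aij, dfj, dik, djk, efk, ejk, fij, fik

Hence C_0 ≅ Z^11, C_1 ≅ Z^18, C_2 ≅ Z^12.

Boundary ∂_1: C_1 → C_0 is given by ∂[p,q] = [q] − [p]. For instance
  ∂aj = j − a.
The resulting 11×18 matrix has rank 6, and its Smith normal form has invariant factors (1,1,1,1,1,1).

∂_2: C_2 → C_1 sends each 2-simplex [p,q,r] to [q,r] − [p,r] + [p,q]. For instance
  ∂djk = jk − dk + dj,
  ∂fik = ik − fk + fi.
The resulting 18×12 matrix has rank 12, and its Smith normal form has invariant factors (1,1,1,1,1,1,1,1,1,1,1,2).

Computing H_k = (kernel of ∂_k) / (image of ∂_{k+1}):

  H_2: rank ker ∂_2 − rank ∂_3 = (12 − 12) − 0 = 0, and there is no ∂_3, so H_2 = 0.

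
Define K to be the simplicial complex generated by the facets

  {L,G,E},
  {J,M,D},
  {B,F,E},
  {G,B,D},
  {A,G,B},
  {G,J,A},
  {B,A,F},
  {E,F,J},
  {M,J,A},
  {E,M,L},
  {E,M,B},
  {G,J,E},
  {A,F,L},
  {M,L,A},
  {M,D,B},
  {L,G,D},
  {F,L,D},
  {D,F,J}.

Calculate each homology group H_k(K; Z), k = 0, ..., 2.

Fix the vertex order A < B < D < E < F < G < J < L < M and write every simplex with vertices in increasing order. Then dim K = 2 and the simplices of K are:

  0-simplices (9): A, B, D, E, F, G, J, L, M
  1-simplices (27): AB, AF, AG, AJ, AL, AM, BD, BE, BF, BG, BM, DF, DG, DJ, DL, DM, EF, EG, EJ, EL, EM, FJ, FL, GJ, GL, JM, LM
  2-simplices (18): ABF, ABG, AFL, AGJ, AJM, ALM, BDG, BDM, BEF, BEM, DFJ, DFL, DGL, DJM, EFJ, EGJ, EGL, ELM

giving chain groups C_0 ≅ Z^9, C_1 ≅ Z^27, C_2 ≅ Z^18.

∂_1: C_1 → C_0 maps an edge to its endpoints' difference, ∂[p,q] = q − p.
As a 9×27 matrix over Z this has rank 8, with invariant factors (1,1,1,1,1,1,1,1).

The boundary map ∂_2: C_2 → C_1 acts by ∂[p,q,r] = [q,r] − [p,r] + [p,q]. For instance
  ∂AJM = JM − AM + AJ,
  ∂EFJ = FJ − EJ + EF.
As a 27×18 matrix over Z this has rank 17, with invariant factors (1,1,1,1,1,1,1,1,1,1,1,1,1,1,1,1,1).

Computing H_k = (kernel of ∂_k) / (image of ∂_{k+1}):

  H_0: rank C_0 − rank ∂_1 = 9 − 8 = 1, and the invariant factors of ∂_1 are all 1, so H_0 = Z.
  H_1: rank ker ∂_1 − rank ∂_2 = (27 − 8) − 17 = 2, and the invariant factors of ∂_2 are all 1, so H_1 = Z^2.
  H_2: rank ker ∂_2 − rank ∂_3 = (18 − 17) − 0 = 1, and there is no ∂_3, so H_2 = Z.

As a check, the Euler characteristic is 9 − 27 + 18 = 0, which agrees with 1 − 2 + 1 = 0.

H_0 = Z,  H_1 = Z^2,  H_2 = Z.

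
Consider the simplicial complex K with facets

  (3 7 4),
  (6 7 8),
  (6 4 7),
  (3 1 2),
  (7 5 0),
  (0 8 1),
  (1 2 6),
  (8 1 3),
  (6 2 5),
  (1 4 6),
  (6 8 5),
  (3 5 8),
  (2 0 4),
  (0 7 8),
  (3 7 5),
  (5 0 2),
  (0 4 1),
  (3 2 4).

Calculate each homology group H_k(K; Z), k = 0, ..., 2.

H_0 = Z,  H_1 = Z ⊕ Z_2,  H_2 = 0.

Fix the vertex order 0 < 1 < 2 < 3 < 4 < 5 < 6 < 7 < 8 and write every simplex with vertices in increasing order. Then dim K = 2 and the simplices of K are:

  0-simplices (9): [0], [1], [2], [3], [4], [5], [6], [7], [8]
  1-simplices (27): (27 of them)
  2-simplices (18): [0,1,4], [0,1,8], [0,2,4], [0,2,5], [0,5,7], [0,7,8], [1,2,3], [1,2,6], [1,3,8], [1,4,6], [2,3,4], [2,5,6], [3,4,7], [3,5,7], [3,5,8], [4,6,7], [5,6,8], [6,7,8]

giving chain groups C_0 ≅ Z^9, C_1 ≅ Z^27, C_2 ≅ Z^18.

The boundary map ∂_1: C_1 → C_0 maps an edge to its endpoints' difference, ∂[p,q] = q − p. For instance
  ∂[5,8] = [8] − [5].
The resulting 9×27 matrix has rank 8, and its Smith normal form has invariant factors (1,1,1,1,1,1,1,1).

Boundary ∂_2: C_2 → C_1 maps a triangle to the signed sum of its edges. For instance
  ∂[0,2,5] = [2,5] − [0,5] + [0,2],
  ∂[0,1,8] = [1,8] − [0,8] + [0,1].
The 27×18 boundary matrix has rank 18 and Smith normal form diag(1,1,1,1,1,1,1,1,1,1,1,1,1,1,1,1,1,2).

Reading off H_k = ker ∂_k / im ∂_{k+1}:

  H_0: rank C_0 − rank ∂_1 = 9 − 8 = 1, and the invariant factors of ∂_1 are all 1, so H_0 ≅ Z.
  H_1: rank ker ∂_1 − rank ∂_2 = (27 − 8) − 18 = 1, and ∂_2 has invariant factor 2 > 1, so H_1 ≅ Z ⊕ Z_2.
  H_2: rank ker ∂_2 − rank ∂_3 = (18 − 18) − 0 = 0, and there is no ∂_3, so H_2 ≅ 0.

As a check, the Euler characteristic is 9 − 27 + 18 = 0, which agrees with 1 − 1 + 0 = 0.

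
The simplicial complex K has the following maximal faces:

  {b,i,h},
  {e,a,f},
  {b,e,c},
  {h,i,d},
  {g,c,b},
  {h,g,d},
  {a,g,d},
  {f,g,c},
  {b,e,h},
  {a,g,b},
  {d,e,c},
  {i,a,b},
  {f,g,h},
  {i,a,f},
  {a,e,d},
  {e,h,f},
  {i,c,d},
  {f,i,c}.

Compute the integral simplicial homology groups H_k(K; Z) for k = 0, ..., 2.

Order the vertices as a < b < c < d < e < f < g < h < i. Listing each simplex with vertices in this order, K has dimension 2 with simplices:

  0-simplices (9): a, b, c, d, e, f, g, h, i
  1-simplices (27): ab, ad, ae, af, ag, ai, bc, be, bg, bh, bi, cd, ce, cf, cg, ci, de, dg, dh, di, ef, eh, fg, fh, fi, gh, hi
  2-simplices (18): abg, abi, ade, adg, aef, afi, bce, bcg, beh, bhi, cde, cdi, cfg, cfi, dgh, dhi, efh, fgh

giving chain groups C_0 ≅ Z^9, C_1 ≅ Z^27, C_2 ≅ Z^18.

The boundary map ∂_1: C_1 → C_0 is given by ∂[p,q] = [q] − [p]. For instance
  ∂bg = g − b.
The 9×27 boundary matrix has rank 8 and Smith normal form diag(1,1,1,1,1,1,1,1).

∂_2: C_2 → C_1 maps a triangle to the signed sum of its edges. For instance
  ∂efh = fh − eh + ef,
  ∂bce = ce − be + bc.
This gives a 27×18 integer matrix of rank 17; reducing to Smith normal form yields diagonal entries (1,1,1,1,1,1,1,1,1,1,1,1,1,1,1,1,1).

Now H_k = ker ∂_k / im ∂_{k+1}, so:

  H_0: rank C_0 − rank ∂_1 = 9 − 8 = 1, and the invariant factors of ∂_1 are all 1, so H_0 ≅ Z.
  H_1: rank ker ∂_1 − rank ∂_2 = (27 − 8) − 17 = 2, and the invariant factors of ∂_2 are all 1, so H_1 ≅ Z^2.
  H_2: rank ker ∂_2 − rank ∂_3 = (18 − 17) − 0 = 1, and there is no ∂_3, so H_2 ≅ Z.

H_0 = Z,  H_1 = Z^2,  H_2 = Z.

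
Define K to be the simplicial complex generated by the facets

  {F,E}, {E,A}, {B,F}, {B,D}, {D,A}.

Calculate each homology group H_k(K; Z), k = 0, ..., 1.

H_0 ≅ Z,  H_1 ≅ Z.

We work with the vertex ordering A < B < D < E < F. The simplices of K, each written with vertices in increasing order, are:

  0-simplices (5): A, B, D, E, F
  1-simplices (5): AD, AE, BD, BF, EF

Hence C_0 ≅ Z^5, C_1 ≅ Z^5.

∂_1: C_1 → C_0 is given by ∂[p,q] = [q] − [p].
The resulting 5×5 matrix has rank 4, and its Smith normal form has invariant factors (1,1,1,1).

Reading off H_k = ker ∂_k / im ∂_{k+1}:

  H_0: rank C_0 − rank ∂_1 = 5 − 4 = 1, and the invariant factors of ∂_1 are all 1, so H_0 ≅ Z.
  H_1: rank ker ∂_1 − rank ∂_2 = (5 − 4) − 0 = 1, and there is no ∂_2, so H_1 ≅ Z.

(K is a triangulation of the circle S^1.)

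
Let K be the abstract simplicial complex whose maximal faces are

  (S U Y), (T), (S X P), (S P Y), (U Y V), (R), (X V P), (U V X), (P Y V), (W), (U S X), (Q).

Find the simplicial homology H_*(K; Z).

Take the total order P < Q < R < S < T < U < V < W < X < Y on the vertex set. Then K (dimension 2) consists of the simplices:

  0-simplices (10): P, Q, R, S, T, U, V, W, X, Y
  1-simplices (12): PS, PV, PX, PY, SU, SX, SY, UV, UX, UY, VX, VY
  2-simplices (8): PSX, PSY, PVX, PVY, SUX, SUY, UVX, UVY

so the chain groups are C_0 ≅ Z^10, C_1 ≅ Z^12, C_2 ≅ Z^8.

The boundary map ∂_1: C_1 → C_0 sends each edge [p,q] (with p < q) to q − p. For instance
  ∂PX = X − P.
This gives a 10×12 integer matrix of rank 5; reducing to Smith normal form yields diagonal entries (1,1,1,1,1).

Boundary ∂_2: C_2 → C_1 acts by ∂[p,q,r] = [q,r] − [p,r] + [p,q]. For instance
  ∂SUX = UX − SX + SU,
  ∂UVX = VX − UX + UV.
The resulting 12×8 matrix has rank 7, and its Smith normal form has invariant factors (1,1,1,1,1,1,1).

Now H_k = ker ∂_k / im ∂_{k+1}, so:

  H_0: rank C_0 − rank ∂_1 = 10 − 5 = 5, and the invariant factors of ∂_1 are all 1, so H_0 ≅ Z^5.
  H_1: rank ker ∂_1 − rank ∂_2 = (12 − 5) − 7 = 0, and the invariant factors of ∂_2 are all 1, so H_1 ≅ 0.
  H_2: rank ker ∂_2 − rank ∂_3 = (8 − 7) − 0 = 1, and there is no ∂_3, so H_2 ≅ Z.

H_0 = Z^5,  H_1 = 0,  H_2 = Z.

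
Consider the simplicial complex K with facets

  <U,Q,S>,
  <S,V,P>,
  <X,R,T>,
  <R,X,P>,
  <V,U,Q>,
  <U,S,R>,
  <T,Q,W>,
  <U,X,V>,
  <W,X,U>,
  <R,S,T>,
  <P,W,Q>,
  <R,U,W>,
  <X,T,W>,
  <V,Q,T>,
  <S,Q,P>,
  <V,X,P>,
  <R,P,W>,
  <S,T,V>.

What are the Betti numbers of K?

b_0 = 1, b_1 = 1, b_2 = 0.

Order the vertices as P < Q < R < S < T < U < V < W < X. Listing each simplex with vertices in this order, K has dimension 2 with simplices:

  0-simplices (9): P, Q, R, S, T, U, V, W, X
  1-simplices (27): PQ, PR, PS, PV, PW, PX, QS, QT, QU, QV, QW, RS, RT, RU, RW, RX, ST, SU, SV, TV, TW, TX, UV, UW, UX, VX, WX
  2-simplices (18): PQS, PQW, PRW, PRX, PSV, PVX, QSU, QTV, QTW, QUV, RST, RSU, RTX, RUW, STV, TWX, UVX, UWX

giving chain groups C_0 ≅ Z^9, C_1 ≅ Z^27, C_2 ≅ Z^18.

∂_1: C_1 → C_0 is given by ∂[p,q] = [q] − [p]. For instance
  ∂ST = T − S.
This gives a 9×27 integer matrix of rank 8; reducing to Smith normal form yields diagonal entries (1,1,1,1,1,1,1,1).

The boundary map ∂_2: C_2 → C_1 acts by ∂[p,q,r] = [q,r] − [p,r] + [p,q]. For instance
  ∂QUV = UV − QV + QU,
  ∂RST = ST − RT + RS.
As a 27×18 matrix over Z this has rank 18, with invariant factors (1,1,1,1,1,1,1,1,1,1,1,1,1,1,1,1,1,2).

Now H_k = ker ∂_k / im ∂_{k+1}, so:

  H_0: rank C_0 − rank ∂_1 = 9 − 8 = 1, and the invariant factors of ∂_1 are all 1, so H_0 ≅ Z.
  H_1: rank ker ∂_1 − rank ∂_2 = (27 − 8) − 18 = 1, and ∂_2 has invariant factor 2 > 1, so H_1 ≅ Z ⊕ Z/2.
  H_2: rank ker ∂_2 − rank ∂_3 = (18 − 18) − 0 = 0, and there is no ∂_3, so H_2 ≅ 0.

(K is a triangulation of the Klein bottle.)

Hence the Betti numbers are b_0 = 1, b_1 = 1, b_2 = 0.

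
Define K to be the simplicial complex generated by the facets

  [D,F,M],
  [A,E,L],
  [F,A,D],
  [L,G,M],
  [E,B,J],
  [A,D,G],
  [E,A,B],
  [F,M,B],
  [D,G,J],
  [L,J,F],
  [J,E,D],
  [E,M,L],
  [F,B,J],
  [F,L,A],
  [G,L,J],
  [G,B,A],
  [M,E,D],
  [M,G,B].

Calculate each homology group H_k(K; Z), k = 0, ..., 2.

K has 9 vertices, 27 edges, 18 triangles.
rank ∂_0 = 0, rank ∂_1 = 8 ⇒ b_0 = 9 − 0 − 8 = 1; all invariant factors of ∂_1 are 1 so no torsion. So H_0 = Z.
rank ∂_1 = 8, rank ∂_2 = 17 ⇒ b_1 = 27 − 8 − 17 = 2; all invariant factors of ∂_2 are 1 so no torsion. So H_1 = Z^2.
rank ∂_2 = 17, rank ∂_3 = 0 ⇒ b_2 = 18 − 17 − 0 = 1. So H_2 = Z.

H_0 ≅ Z,  H_1 ≅ Z^2,  H_2 ≅ Z.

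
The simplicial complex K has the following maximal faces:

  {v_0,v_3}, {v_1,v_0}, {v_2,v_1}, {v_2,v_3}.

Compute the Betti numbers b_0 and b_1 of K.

Take the total order v_0 < v_1 < v_2 < v_3 on the vertex set. Then K (dimension 1) consists of the simplices:

  0-simplices (4): [v_0], [v_1], [v_2], [v_3]
  1-simplices (4): [v_0,v_1], [v_0,v_3], [v_1,v_2], [v_2,v_3]

so the chain groups are C_0 ≅ Z^4, C_1 ≅ Z^4.

∂_1: C_1 → C_0 maps an edge to its endpoints' difference, ∂[p,q] = q − p. For instance
  ∂[v_0,v_1] = [v_1] − [v_0].
The resulting 4×4 matrix has rank 3, and its Smith normal form has invariant factors (1,1,1).

From H_k ≅ ker(∂_k) / im(∂_{k+1}) we obtain:

  H_0: rank C_0 − rank ∂_1 = 4 − 3 = 1, and the invariant factors of ∂_1 are all 1, so H_0 ≅ Z.
  H_1: rank ker ∂_1 − rank ∂_2 = (4 − 3) − 0 = 1, and there is no ∂_2, so H_1 ≅ Z.

Hence the Betti numbers are b_0 = 1, b_1 = 1.

b_0 = 1, b_1 = 1.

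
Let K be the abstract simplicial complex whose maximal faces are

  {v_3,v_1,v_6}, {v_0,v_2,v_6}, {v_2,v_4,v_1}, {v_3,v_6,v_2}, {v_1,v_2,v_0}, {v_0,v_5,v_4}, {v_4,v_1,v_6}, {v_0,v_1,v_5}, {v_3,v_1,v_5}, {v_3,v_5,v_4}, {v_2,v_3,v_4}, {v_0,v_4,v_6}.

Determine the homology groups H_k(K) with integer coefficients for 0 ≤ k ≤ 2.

H_0 = Z,  H_1 = Z/2,  H_2 = 0.

Order the vertices as v_0 < v_1 < v_2 < v_3 < v_4 < v_5 < v_6. Listing each simplex with vertices in this order, K has dimension 2 with simplices:

  0-simplices (7): [v_0], [v_1], [v_2], [v_3], [v_4], [v_5], [v_6]
  1-simplices (18): (18 of them)
  2-simplices (12): (12 of them)

Hence C_0 ≅ Z^7, C_1 ≅ Z^18, C_2 ≅ Z^12.

Boundary ∂_1: C_1 → C_0 is given by ∂[p,q] = [q] − [p].
The resulting 7×18 matrix has rank 6, and its Smith normal form has invariant factors (1,1,1,1,1,1).

Boundary ∂_2: C_2 → C_1 maps a triangle to the signed sum of its edges. For instance
  ∂[v_0,v_4,v_6] = [v_4,v_6] − [v_0,v_6] + [v_0,v_4],
  ∂[v_0,v_1,v_5] = [v_1,v_5] − [v_0,v_5] + [v_0,v_1].
The resulting 18×12 matrix has rank 12, and its Smith normal form has invariant factors (1,1,1,1,1,1,1,1,1,1,1,2).

From H_k ≅ ker(∂_k) / im(∂_{k+1}) we obtain:

  H_0: rank C_0 − rank ∂_1 = 7 − 6 = 1, and the invariant factors of ∂_1 are all 1, so H_0 = Z.
  H_1: rank ker ∂_1 − rank ∂_2 = (18 − 6) − 12 = 0, and ∂_2 has invariant factor 2 > 1, so H_1 = Z/2.
  H_2: rank ker ∂_2 − rank ∂_3 = (12 − 12) − 0 = 0, and there is no ∂_3, so H_2 = 0.

As a check, the Euler characteristic is 7 − 18 + 12 = 1, which agrees with 1 − 0 + 0 = 1.
(K is a triangulation of the real projective plane RP^2.)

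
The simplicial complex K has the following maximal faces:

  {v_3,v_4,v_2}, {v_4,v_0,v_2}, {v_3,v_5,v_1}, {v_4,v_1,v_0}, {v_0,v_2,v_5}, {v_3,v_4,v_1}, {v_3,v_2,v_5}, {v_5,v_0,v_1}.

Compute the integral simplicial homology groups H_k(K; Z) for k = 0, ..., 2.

Order the vertices as v_0 < v_1 < v_2 < v_3 < v_4 < v_5. Listing each simplex with vertices in this order, K has dimension 2 with simplices:

  0-simplices (6): [v_0], [v_1], [v_2], [v_3], [v_4], [v_5]
  1-simplices (12): [v_0,v_1], [v_0,v_2], [v_0,v_4], [v_0,v_5], [v_1,v_3], [v_1,v_4], [v_1,v_5], [v_2,v_3], [v_2,v_4], [v_2,v_5], [v_3,v_4], [v_3,v_5]
  2-simplices (8): [v_0,v_1,v_4], [v_0,v_1,v_5], [v_0,v_2,v_4], [v_0,v_2,v_5], [v_1,v_3,v_4], [v_1,v_3,v_5], [v_2,v_3,v_4], [v_2,v_3,v_5]

Hence C_0 ≅ Z^6, C_1 ≅ Z^12, C_2 ≅ Z^8.

Boundary ∂_1: C_1 → C_0 maps an edge to its endpoints' difference, ∂[p,q] = q − p.
As a 6×12 matrix over Z this has rank 5, with invariant factors (1,1,1,1,1).

The boundary map ∂_2: C_2 → C_1 maps a triangle to the signed sum of its edges. For instance
  ∂[v_1,v_3,v_4] = [v_3,v_4] − [v_1,v_4] + [v_1,v_3],
  ∂[v_0,v_2,v_5] = [v_2,v_5] − [v_0,v_5] + [v_0,v_2].
As a 12×8 matrix over Z this has rank 7, with invariant factors (1,1,1,1,1,1,1).

From H_k ≅ ker(∂_k) / im(∂_{k+1}) we obtain:

  H_0: rank C_0 − rank ∂_1 = 6 − 5 = 1, and the invariant factors of ∂_1 are all 1, so H_0 = Z.
  H_1: rank ker ∂_1 − rank ∂_2 = (12 − 5) − 7 = 0, and the invariant factors of ∂_2 are all 1, so H_1 = 0.
  H_2: rank ker ∂_2 − rank ∂_3 = (8 − 7) − 0 = 1, and there is no ∂_3, so H_2 = Z.

As a check, the Euler characteristic is 6 − 12 + 8 = 2, which agrees with 1 − 0 + 1 = 2.

H_0 = Z,  H_1 = 0,  H_2 = Z.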